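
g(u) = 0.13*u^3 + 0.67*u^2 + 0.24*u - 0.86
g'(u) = 0.39*u^2 + 1.34*u + 0.24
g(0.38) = -0.66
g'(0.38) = 0.81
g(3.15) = 10.61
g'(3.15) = 8.33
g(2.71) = 7.30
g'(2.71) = 6.74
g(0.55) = -0.50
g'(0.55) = 1.09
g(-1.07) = -0.51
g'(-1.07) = -0.75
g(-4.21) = 0.30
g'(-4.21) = 1.51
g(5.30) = 38.59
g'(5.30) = 18.30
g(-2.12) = 0.40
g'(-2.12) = -0.85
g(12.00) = 323.14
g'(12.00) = 72.48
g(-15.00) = -292.46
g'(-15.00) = 67.89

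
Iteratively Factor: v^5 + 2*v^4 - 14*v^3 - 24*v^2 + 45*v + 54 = (v + 1)*(v^4 + v^3 - 15*v^2 - 9*v + 54) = (v + 1)*(v + 3)*(v^3 - 2*v^2 - 9*v + 18) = (v + 1)*(v + 3)^2*(v^2 - 5*v + 6) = (v - 2)*(v + 1)*(v + 3)^2*(v - 3)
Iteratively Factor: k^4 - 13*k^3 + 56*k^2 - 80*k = (k - 4)*(k^3 - 9*k^2 + 20*k) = k*(k - 4)*(k^2 - 9*k + 20) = k*(k - 4)^2*(k - 5)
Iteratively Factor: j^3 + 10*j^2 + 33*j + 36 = (j + 3)*(j^2 + 7*j + 12) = (j + 3)*(j + 4)*(j + 3)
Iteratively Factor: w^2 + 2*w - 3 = (w - 1)*(w + 3)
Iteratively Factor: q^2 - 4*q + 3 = (q - 1)*(q - 3)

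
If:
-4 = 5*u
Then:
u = -4/5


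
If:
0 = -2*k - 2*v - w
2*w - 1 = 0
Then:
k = -v - 1/4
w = 1/2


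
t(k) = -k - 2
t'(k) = -1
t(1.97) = -3.97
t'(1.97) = -1.00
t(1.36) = -3.36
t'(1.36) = -1.00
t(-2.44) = 0.44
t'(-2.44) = -1.00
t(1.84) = -3.84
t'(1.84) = -1.00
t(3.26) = -5.26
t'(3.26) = -1.00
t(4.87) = -6.87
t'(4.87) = -1.00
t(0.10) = -2.10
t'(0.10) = -1.00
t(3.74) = -5.74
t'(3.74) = -1.00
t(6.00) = -8.00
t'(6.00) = -1.00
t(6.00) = -8.00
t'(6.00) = -1.00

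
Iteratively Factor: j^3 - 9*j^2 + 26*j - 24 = (j - 2)*(j^2 - 7*j + 12) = (j - 4)*(j - 2)*(j - 3)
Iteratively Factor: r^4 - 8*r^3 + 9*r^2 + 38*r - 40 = (r - 1)*(r^3 - 7*r^2 + 2*r + 40) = (r - 5)*(r - 1)*(r^2 - 2*r - 8) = (r - 5)*(r - 4)*(r - 1)*(r + 2)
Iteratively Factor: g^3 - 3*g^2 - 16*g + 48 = (g - 4)*(g^2 + g - 12) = (g - 4)*(g + 4)*(g - 3)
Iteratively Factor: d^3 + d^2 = (d + 1)*(d^2) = d*(d + 1)*(d)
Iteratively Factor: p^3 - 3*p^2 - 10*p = (p - 5)*(p^2 + 2*p) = p*(p - 5)*(p + 2)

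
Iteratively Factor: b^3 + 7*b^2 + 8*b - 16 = (b + 4)*(b^2 + 3*b - 4) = (b + 4)^2*(b - 1)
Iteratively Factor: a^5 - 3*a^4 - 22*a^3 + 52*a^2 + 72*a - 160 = (a - 5)*(a^4 + 2*a^3 - 12*a^2 - 8*a + 32) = (a - 5)*(a - 2)*(a^3 + 4*a^2 - 4*a - 16) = (a - 5)*(a - 2)^2*(a^2 + 6*a + 8) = (a - 5)*(a - 2)^2*(a + 2)*(a + 4)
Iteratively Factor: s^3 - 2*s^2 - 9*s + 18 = (s + 3)*(s^2 - 5*s + 6) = (s - 2)*(s + 3)*(s - 3)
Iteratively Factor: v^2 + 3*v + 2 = (v + 1)*(v + 2)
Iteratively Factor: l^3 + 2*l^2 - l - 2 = (l + 2)*(l^2 - 1) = (l + 1)*(l + 2)*(l - 1)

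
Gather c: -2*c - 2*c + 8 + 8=16 - 4*c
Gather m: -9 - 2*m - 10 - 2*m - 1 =-4*m - 20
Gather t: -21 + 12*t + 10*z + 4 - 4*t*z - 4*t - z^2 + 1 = t*(8 - 4*z) - z^2 + 10*z - 16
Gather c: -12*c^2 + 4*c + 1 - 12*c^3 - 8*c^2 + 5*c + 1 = -12*c^3 - 20*c^2 + 9*c + 2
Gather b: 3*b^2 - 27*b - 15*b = 3*b^2 - 42*b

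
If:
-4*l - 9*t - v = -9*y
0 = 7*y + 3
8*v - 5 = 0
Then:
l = -9*t/4 - 251/224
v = 5/8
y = -3/7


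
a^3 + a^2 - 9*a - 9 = (a - 3)*(a + 1)*(a + 3)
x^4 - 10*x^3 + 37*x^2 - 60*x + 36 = (x - 3)^2*(x - 2)^2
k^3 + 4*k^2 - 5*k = k*(k - 1)*(k + 5)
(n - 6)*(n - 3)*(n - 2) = n^3 - 11*n^2 + 36*n - 36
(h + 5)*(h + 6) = h^2 + 11*h + 30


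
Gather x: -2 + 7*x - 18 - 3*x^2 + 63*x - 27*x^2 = -30*x^2 + 70*x - 20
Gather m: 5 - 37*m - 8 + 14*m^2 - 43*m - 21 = 14*m^2 - 80*m - 24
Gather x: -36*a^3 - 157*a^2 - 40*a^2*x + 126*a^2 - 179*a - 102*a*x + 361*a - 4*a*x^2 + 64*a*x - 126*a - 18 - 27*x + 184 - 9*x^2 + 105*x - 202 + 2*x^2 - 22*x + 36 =-36*a^3 - 31*a^2 + 56*a + x^2*(-4*a - 7) + x*(-40*a^2 - 38*a + 56)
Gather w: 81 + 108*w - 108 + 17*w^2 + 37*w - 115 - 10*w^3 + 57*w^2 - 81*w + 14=-10*w^3 + 74*w^2 + 64*w - 128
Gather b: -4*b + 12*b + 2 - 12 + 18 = 8*b + 8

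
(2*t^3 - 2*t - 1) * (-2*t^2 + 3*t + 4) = -4*t^5 + 6*t^4 + 12*t^3 - 4*t^2 - 11*t - 4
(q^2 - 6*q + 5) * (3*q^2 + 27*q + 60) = 3*q^4 + 9*q^3 - 87*q^2 - 225*q + 300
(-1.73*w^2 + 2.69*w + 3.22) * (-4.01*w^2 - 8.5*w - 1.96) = 6.9373*w^4 + 3.9181*w^3 - 32.3864*w^2 - 32.6424*w - 6.3112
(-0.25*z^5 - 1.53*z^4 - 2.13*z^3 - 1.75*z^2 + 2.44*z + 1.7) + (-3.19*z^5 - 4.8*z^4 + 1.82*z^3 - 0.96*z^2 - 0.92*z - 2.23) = -3.44*z^5 - 6.33*z^4 - 0.31*z^3 - 2.71*z^2 + 1.52*z - 0.53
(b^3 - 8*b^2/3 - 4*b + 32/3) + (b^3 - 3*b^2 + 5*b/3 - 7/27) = 2*b^3 - 17*b^2/3 - 7*b/3 + 281/27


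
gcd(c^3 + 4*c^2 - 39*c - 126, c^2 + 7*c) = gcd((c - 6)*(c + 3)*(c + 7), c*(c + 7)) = c + 7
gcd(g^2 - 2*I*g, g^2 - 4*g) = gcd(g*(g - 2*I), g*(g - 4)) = g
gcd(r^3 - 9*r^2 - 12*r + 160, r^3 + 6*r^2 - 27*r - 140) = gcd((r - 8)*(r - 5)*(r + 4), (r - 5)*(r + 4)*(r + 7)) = r^2 - r - 20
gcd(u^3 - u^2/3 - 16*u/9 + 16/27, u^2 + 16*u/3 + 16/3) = u + 4/3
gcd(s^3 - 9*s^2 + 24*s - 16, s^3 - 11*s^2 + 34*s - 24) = s^2 - 5*s + 4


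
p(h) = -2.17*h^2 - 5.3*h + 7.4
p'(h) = -4.34*h - 5.3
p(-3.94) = -5.40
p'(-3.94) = 11.80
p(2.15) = -14.03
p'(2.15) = -14.63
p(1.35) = -3.71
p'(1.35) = -11.16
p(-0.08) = 7.81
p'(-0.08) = -4.95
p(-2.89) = 4.59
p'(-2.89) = 7.24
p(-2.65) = 6.21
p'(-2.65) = 6.20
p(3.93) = -46.94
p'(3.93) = -22.36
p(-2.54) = 6.86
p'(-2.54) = 5.72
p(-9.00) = -120.67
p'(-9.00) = 33.76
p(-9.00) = -120.67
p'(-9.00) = 33.76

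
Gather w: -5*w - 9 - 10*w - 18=-15*w - 27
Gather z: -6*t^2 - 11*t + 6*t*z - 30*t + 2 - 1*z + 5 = -6*t^2 - 41*t + z*(6*t - 1) + 7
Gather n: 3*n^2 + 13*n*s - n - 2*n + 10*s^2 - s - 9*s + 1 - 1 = 3*n^2 + n*(13*s - 3) + 10*s^2 - 10*s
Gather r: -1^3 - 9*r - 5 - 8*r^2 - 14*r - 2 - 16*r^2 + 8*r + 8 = -24*r^2 - 15*r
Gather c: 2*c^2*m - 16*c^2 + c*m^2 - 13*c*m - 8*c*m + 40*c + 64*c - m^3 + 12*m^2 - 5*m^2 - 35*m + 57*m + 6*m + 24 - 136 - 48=c^2*(2*m - 16) + c*(m^2 - 21*m + 104) - m^3 + 7*m^2 + 28*m - 160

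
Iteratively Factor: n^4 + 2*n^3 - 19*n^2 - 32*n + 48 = (n - 1)*(n^3 + 3*n^2 - 16*n - 48) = (n - 1)*(n + 3)*(n^2 - 16) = (n - 4)*(n - 1)*(n + 3)*(n + 4)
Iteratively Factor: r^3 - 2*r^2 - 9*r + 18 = (r + 3)*(r^2 - 5*r + 6) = (r - 3)*(r + 3)*(r - 2)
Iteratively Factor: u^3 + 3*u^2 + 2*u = (u + 1)*(u^2 + 2*u) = u*(u + 1)*(u + 2)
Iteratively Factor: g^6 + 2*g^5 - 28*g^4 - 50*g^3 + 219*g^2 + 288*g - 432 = (g - 1)*(g^5 + 3*g^4 - 25*g^3 - 75*g^2 + 144*g + 432) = (g - 4)*(g - 1)*(g^4 + 7*g^3 + 3*g^2 - 63*g - 108) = (g - 4)*(g - 1)*(g + 3)*(g^3 + 4*g^2 - 9*g - 36) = (g - 4)*(g - 1)*(g + 3)*(g + 4)*(g^2 - 9) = (g - 4)*(g - 3)*(g - 1)*(g + 3)*(g + 4)*(g + 3)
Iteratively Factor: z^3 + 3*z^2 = (z)*(z^2 + 3*z) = z^2*(z + 3)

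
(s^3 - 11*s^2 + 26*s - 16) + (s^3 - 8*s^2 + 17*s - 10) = 2*s^3 - 19*s^2 + 43*s - 26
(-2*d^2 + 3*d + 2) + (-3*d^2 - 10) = -5*d^2 + 3*d - 8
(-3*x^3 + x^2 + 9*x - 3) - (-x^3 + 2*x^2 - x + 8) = -2*x^3 - x^2 + 10*x - 11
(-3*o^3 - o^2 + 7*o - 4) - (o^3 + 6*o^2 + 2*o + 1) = -4*o^3 - 7*o^2 + 5*o - 5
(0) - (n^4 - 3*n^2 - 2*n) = -n^4 + 3*n^2 + 2*n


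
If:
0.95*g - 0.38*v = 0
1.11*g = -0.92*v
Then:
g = 0.00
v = 0.00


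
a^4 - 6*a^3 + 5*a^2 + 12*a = a*(a - 4)*(a - 3)*(a + 1)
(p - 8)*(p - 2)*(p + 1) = p^3 - 9*p^2 + 6*p + 16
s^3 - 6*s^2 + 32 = (s - 4)^2*(s + 2)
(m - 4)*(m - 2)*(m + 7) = m^3 + m^2 - 34*m + 56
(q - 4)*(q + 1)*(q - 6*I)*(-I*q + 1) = -I*q^4 - 5*q^3 + 3*I*q^3 + 15*q^2 - 2*I*q^2 + 20*q + 18*I*q + 24*I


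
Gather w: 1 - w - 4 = -w - 3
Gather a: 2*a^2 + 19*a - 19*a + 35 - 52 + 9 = 2*a^2 - 8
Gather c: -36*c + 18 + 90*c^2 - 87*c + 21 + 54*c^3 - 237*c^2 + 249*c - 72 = 54*c^3 - 147*c^2 + 126*c - 33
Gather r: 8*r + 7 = 8*r + 7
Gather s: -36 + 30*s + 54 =30*s + 18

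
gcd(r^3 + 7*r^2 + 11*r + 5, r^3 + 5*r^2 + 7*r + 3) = r^2 + 2*r + 1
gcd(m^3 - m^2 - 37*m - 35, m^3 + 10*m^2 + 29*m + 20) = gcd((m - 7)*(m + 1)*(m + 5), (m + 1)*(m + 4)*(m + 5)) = m^2 + 6*m + 5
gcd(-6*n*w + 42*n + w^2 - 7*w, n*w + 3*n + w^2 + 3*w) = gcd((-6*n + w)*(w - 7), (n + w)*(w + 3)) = 1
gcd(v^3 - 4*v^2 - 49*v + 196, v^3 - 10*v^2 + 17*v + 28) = v^2 - 11*v + 28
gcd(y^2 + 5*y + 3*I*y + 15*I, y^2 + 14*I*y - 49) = 1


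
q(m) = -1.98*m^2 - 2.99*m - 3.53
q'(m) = -3.96*m - 2.99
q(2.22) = -19.93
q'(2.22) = -11.78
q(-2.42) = -7.89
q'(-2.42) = 6.59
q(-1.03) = -2.55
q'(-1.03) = 1.09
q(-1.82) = -4.65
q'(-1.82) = 4.22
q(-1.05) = -2.57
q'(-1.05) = 1.17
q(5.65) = -83.63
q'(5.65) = -25.36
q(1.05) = -8.85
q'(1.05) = -7.15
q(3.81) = -43.66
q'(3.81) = -18.08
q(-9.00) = -137.00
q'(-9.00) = 32.65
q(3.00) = -30.32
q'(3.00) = -14.87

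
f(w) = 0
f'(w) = 0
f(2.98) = 0.00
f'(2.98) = 0.00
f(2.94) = 0.00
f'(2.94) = 0.00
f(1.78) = 0.00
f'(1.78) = 0.00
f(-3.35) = 0.00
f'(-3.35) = 0.00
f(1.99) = 0.00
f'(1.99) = 0.00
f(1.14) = 0.00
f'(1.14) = 0.00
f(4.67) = 0.00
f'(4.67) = 0.00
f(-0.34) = 0.00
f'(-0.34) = 0.00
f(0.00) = 0.00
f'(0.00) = 0.00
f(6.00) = 0.00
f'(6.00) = 0.00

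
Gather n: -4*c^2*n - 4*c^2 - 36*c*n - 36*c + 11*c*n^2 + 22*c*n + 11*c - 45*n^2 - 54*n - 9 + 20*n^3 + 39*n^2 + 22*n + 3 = -4*c^2 - 25*c + 20*n^3 + n^2*(11*c - 6) + n*(-4*c^2 - 14*c - 32) - 6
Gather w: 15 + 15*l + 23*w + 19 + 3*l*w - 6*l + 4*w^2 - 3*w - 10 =9*l + 4*w^2 + w*(3*l + 20) + 24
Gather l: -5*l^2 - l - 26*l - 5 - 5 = -5*l^2 - 27*l - 10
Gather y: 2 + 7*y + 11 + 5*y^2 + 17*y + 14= 5*y^2 + 24*y + 27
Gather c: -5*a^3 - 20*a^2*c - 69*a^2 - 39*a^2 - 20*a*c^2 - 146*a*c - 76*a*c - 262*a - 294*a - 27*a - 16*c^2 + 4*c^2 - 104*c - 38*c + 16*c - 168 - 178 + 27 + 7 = -5*a^3 - 108*a^2 - 583*a + c^2*(-20*a - 12) + c*(-20*a^2 - 222*a - 126) - 312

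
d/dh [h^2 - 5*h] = 2*h - 5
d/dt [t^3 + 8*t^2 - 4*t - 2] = 3*t^2 + 16*t - 4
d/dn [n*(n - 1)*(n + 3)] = 3*n^2 + 4*n - 3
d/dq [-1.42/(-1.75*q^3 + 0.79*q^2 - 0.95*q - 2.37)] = (-7.455*q^2 + 2.2436*q - 1.349)/(1.75*q^3 - 0.79*q^2 + 0.95*q + 2.37)^2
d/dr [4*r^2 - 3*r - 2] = 8*r - 3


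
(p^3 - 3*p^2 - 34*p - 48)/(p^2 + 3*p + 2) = (p^2 - 5*p - 24)/(p + 1)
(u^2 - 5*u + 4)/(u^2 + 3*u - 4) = (u - 4)/(u + 4)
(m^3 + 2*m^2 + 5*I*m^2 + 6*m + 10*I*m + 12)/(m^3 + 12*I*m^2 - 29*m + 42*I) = (m + 2)/(m + 7*I)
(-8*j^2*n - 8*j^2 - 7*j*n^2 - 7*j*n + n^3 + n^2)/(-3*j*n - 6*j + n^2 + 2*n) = (8*j^2*n + 8*j^2 + 7*j*n^2 + 7*j*n - n^3 - n^2)/(3*j*n + 6*j - n^2 - 2*n)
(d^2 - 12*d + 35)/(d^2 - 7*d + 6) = (d^2 - 12*d + 35)/(d^2 - 7*d + 6)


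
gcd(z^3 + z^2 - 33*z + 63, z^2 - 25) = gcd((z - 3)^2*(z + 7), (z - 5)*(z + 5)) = 1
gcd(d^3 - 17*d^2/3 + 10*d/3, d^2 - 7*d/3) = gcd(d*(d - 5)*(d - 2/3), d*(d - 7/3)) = d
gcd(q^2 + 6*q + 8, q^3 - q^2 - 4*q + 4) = q + 2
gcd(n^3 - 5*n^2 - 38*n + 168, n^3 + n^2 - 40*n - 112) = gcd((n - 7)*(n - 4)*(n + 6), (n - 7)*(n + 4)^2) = n - 7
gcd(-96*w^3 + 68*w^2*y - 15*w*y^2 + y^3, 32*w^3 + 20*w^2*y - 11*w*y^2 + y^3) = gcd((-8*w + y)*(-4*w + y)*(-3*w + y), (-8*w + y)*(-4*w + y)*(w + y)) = 32*w^2 - 12*w*y + y^2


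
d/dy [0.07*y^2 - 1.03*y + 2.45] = 0.14*y - 1.03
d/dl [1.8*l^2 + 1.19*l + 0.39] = 3.6*l + 1.19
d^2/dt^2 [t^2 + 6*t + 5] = 2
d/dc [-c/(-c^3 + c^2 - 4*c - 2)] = (c^3 - c^2 - c*(3*c^2 - 2*c + 4) + 4*c + 2)/(c^3 - c^2 + 4*c + 2)^2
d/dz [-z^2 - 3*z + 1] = -2*z - 3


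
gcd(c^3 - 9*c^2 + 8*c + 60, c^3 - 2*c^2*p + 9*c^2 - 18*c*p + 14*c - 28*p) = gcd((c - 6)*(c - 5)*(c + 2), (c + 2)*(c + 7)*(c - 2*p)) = c + 2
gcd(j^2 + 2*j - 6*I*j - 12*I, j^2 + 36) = j - 6*I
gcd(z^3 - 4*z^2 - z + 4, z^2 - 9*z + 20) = z - 4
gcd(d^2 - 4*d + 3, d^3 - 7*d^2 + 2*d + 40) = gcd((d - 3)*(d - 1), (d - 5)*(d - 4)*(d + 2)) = 1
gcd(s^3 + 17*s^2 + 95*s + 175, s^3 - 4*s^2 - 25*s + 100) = s + 5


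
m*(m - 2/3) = m^2 - 2*m/3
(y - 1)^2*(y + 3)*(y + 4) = y^4 + 5*y^3 - y^2 - 17*y + 12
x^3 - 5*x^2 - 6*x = x*(x - 6)*(x + 1)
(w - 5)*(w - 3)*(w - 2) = w^3 - 10*w^2 + 31*w - 30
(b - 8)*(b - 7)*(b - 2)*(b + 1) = b^4 - 16*b^3 + 69*b^2 - 26*b - 112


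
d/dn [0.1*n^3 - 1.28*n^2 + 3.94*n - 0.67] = 0.3*n^2 - 2.56*n + 3.94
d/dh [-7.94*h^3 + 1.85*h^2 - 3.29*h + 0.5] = -23.82*h^2 + 3.7*h - 3.29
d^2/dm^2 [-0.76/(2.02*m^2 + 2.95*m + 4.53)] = (6.202208*m^2 + 9.05768*m - 0.76*(4.04*m + 2.95)*(8.08*m + 5.9) + 13.908912)/(2.02*m^2 + 2.95*m + 4.53)^3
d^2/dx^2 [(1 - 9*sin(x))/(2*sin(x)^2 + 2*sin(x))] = (9*sin(x) - 22 + 1/sin(x) + 4/sin(x)^2 + 2/sin(x)^3)/(2*(sin(x) + 1)^2)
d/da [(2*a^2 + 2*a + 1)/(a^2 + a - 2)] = -(10*a + 5)/(a^2 + a - 2)^2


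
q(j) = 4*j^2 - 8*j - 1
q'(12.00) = 88.00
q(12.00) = 479.00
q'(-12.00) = -104.00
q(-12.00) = 671.00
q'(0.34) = -5.28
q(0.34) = -3.26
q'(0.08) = -7.36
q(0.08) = -1.61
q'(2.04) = 8.32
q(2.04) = -0.67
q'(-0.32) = -10.56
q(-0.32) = 1.97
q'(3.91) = 23.28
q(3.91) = 28.87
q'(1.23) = 1.84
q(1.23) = -4.79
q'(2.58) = 12.64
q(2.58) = 4.99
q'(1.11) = 0.88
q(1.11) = -4.95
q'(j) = 8*j - 8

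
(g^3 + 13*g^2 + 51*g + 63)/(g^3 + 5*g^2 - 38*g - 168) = (g^2 + 6*g + 9)/(g^2 - 2*g - 24)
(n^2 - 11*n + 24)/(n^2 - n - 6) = (n - 8)/(n + 2)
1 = 1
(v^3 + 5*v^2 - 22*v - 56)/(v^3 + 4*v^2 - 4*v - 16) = (v^2 + 3*v - 28)/(v^2 + 2*v - 8)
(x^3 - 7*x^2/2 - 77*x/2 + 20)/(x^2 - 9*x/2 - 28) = (2*x^2 + 9*x - 5)/(2*x + 7)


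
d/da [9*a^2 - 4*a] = 18*a - 4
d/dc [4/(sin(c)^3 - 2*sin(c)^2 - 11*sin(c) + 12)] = 4*(-3*sin(c)^2 + 4*sin(c) + 11)*cos(c)/(sin(c)^3 - 2*sin(c)^2 - 11*sin(c) + 12)^2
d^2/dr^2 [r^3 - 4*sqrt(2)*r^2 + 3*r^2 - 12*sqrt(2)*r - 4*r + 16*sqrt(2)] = 6*r - 8*sqrt(2) + 6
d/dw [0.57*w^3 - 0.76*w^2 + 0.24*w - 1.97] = 1.71*w^2 - 1.52*w + 0.24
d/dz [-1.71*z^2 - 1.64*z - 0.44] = -3.42*z - 1.64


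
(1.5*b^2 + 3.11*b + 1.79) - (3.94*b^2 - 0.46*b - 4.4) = -2.44*b^2 + 3.57*b + 6.19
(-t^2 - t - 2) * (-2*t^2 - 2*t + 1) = 2*t^4 + 4*t^3 + 5*t^2 + 3*t - 2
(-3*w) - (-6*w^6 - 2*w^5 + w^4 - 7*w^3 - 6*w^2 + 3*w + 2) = 6*w^6 + 2*w^5 - w^4 + 7*w^3 + 6*w^2 - 6*w - 2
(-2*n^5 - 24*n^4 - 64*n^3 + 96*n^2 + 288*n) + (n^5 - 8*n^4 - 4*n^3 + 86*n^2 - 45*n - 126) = -n^5 - 32*n^4 - 68*n^3 + 182*n^2 + 243*n - 126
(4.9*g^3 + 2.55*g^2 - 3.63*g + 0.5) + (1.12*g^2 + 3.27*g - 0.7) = 4.9*g^3 + 3.67*g^2 - 0.36*g - 0.2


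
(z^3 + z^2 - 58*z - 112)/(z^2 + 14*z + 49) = (z^2 - 6*z - 16)/(z + 7)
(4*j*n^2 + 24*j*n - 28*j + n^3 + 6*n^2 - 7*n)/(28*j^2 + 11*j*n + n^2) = (n^2 + 6*n - 7)/(7*j + n)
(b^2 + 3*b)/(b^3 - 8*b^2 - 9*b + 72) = b/(b^2 - 11*b + 24)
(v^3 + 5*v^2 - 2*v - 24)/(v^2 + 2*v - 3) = (v^2 + 2*v - 8)/(v - 1)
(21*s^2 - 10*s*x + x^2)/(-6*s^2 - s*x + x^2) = (-7*s + x)/(2*s + x)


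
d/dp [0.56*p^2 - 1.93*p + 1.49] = 1.12*p - 1.93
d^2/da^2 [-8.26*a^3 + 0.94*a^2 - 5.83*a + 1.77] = 1.88 - 49.56*a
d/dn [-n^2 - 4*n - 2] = -2*n - 4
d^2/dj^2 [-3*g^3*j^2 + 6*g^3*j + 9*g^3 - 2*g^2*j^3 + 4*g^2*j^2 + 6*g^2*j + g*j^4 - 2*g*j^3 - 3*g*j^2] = 2*g*(-3*g^2 - 6*g*j + 4*g + 6*j^2 - 6*j - 3)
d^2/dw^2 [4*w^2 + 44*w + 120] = 8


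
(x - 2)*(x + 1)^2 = x^3 - 3*x - 2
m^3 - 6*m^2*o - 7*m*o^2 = m*(m - 7*o)*(m + o)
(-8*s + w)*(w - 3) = -8*s*w + 24*s + w^2 - 3*w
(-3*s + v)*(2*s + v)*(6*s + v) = -36*s^3 - 12*s^2*v + 5*s*v^2 + v^3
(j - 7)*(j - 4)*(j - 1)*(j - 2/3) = j^4 - 38*j^3/3 + 47*j^2 - 54*j + 56/3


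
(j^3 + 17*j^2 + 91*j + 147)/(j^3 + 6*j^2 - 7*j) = (j^2 + 10*j + 21)/(j*(j - 1))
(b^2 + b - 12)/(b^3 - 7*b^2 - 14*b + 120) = (b - 3)/(b^2 - 11*b + 30)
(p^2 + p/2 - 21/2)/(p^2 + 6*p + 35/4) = 2*(p - 3)/(2*p + 5)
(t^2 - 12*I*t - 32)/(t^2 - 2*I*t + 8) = (t - 8*I)/(t + 2*I)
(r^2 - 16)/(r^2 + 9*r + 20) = (r - 4)/(r + 5)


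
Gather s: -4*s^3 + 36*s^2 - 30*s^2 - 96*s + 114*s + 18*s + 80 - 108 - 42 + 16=-4*s^3 + 6*s^2 + 36*s - 54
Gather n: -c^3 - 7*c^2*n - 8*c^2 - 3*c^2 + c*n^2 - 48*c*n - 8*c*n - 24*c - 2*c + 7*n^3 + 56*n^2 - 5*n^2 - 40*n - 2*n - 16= -c^3 - 11*c^2 - 26*c + 7*n^3 + n^2*(c + 51) + n*(-7*c^2 - 56*c - 42) - 16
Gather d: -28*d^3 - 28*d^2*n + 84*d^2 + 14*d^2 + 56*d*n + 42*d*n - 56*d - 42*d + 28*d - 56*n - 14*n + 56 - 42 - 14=-28*d^3 + d^2*(98 - 28*n) + d*(98*n - 70) - 70*n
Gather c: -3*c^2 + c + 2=-3*c^2 + c + 2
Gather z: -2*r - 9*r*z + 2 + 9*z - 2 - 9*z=-9*r*z - 2*r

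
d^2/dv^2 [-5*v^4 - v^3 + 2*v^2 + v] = -60*v^2 - 6*v + 4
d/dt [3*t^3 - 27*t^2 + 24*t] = 9*t^2 - 54*t + 24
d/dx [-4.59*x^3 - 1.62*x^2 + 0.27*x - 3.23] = -13.77*x^2 - 3.24*x + 0.27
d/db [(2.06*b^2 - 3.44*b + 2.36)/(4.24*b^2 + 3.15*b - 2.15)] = (21.0746*b^2 - 28.8708*b - 0.0379999999999994)/(17.9776*b^4 + 26.712*b^3 - 8.3095*b^2 - 13.545*b + 4.6225)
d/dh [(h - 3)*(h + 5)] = 2*h + 2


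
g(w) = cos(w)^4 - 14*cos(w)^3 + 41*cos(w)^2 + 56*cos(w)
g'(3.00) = 9.91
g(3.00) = -0.71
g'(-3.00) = -9.91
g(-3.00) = -0.71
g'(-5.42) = -70.41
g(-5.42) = 50.06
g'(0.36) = -34.96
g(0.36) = 77.61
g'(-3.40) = 16.90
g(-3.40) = -2.29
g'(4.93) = 70.09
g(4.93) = 13.86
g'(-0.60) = 54.95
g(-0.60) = 66.74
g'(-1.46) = 64.16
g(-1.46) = 6.67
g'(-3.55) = 22.92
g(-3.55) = -5.33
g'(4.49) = 34.95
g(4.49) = -10.20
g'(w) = -4*sin(w)*cos(w)^3 + 42*sin(w)*cos(w)^2 - 82*sin(w)*cos(w) - 56*sin(w)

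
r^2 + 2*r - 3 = (r - 1)*(r + 3)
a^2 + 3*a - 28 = (a - 4)*(a + 7)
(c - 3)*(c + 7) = c^2 + 4*c - 21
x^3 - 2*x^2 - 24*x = x*(x - 6)*(x + 4)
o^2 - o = o*(o - 1)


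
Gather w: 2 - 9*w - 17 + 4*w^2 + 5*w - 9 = 4*w^2 - 4*w - 24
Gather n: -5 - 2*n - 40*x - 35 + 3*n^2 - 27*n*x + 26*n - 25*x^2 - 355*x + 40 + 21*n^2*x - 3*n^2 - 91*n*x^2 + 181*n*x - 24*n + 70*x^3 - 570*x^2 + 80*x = 21*n^2*x + n*(-91*x^2 + 154*x) + 70*x^3 - 595*x^2 - 315*x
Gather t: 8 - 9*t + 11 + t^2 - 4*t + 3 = t^2 - 13*t + 22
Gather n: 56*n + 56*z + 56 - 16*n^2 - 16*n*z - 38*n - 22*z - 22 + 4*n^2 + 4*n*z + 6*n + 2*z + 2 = -12*n^2 + n*(24 - 12*z) + 36*z + 36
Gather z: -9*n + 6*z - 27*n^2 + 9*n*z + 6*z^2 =-27*n^2 - 9*n + 6*z^2 + z*(9*n + 6)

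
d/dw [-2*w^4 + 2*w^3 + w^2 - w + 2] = -8*w^3 + 6*w^2 + 2*w - 1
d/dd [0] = 0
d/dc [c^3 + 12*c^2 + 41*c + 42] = 3*c^2 + 24*c + 41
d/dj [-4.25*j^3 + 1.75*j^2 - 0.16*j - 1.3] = -12.75*j^2 + 3.5*j - 0.16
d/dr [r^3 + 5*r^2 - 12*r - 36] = 3*r^2 + 10*r - 12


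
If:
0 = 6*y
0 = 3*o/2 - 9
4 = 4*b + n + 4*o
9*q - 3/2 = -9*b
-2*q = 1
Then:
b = 2/3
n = -68/3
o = 6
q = -1/2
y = 0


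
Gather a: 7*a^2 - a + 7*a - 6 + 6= 7*a^2 + 6*a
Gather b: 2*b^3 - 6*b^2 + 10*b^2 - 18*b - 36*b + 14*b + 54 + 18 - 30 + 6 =2*b^3 + 4*b^2 - 40*b + 48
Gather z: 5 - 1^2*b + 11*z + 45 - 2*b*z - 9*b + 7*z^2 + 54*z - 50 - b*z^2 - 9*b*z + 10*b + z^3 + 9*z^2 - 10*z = z^3 + z^2*(16 - b) + z*(55 - 11*b)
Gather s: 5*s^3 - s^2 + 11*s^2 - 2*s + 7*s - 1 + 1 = 5*s^3 + 10*s^2 + 5*s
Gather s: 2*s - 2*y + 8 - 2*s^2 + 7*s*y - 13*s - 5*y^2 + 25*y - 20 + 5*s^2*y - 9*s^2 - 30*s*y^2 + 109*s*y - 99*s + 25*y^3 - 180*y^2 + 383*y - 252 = s^2*(5*y - 11) + s*(-30*y^2 + 116*y - 110) + 25*y^3 - 185*y^2 + 406*y - 264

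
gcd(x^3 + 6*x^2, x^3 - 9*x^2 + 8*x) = x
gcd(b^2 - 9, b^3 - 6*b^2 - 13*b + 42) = b + 3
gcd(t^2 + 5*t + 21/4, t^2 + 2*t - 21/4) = t + 7/2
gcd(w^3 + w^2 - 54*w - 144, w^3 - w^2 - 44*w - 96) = w^2 - 5*w - 24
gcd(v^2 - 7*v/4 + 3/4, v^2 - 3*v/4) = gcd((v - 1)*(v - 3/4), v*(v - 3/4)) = v - 3/4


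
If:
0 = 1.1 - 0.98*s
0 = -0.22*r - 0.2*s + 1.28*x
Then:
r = 5.81818181818182*x - 1.02040816326531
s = 1.12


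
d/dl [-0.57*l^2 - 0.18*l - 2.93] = -1.14*l - 0.18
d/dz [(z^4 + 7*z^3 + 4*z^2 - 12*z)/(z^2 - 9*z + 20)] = 2*(z^5 - 10*z^4 - 23*z^3 + 198*z^2 + 80*z - 120)/(z^4 - 18*z^3 + 121*z^2 - 360*z + 400)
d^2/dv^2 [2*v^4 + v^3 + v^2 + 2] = 24*v^2 + 6*v + 2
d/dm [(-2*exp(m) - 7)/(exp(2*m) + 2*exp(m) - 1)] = 2*((exp(m) + 1)*(2*exp(m) + 7) - exp(2*m) - 2*exp(m) + 1)*exp(m)/(exp(2*m) + 2*exp(m) - 1)^2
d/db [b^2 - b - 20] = 2*b - 1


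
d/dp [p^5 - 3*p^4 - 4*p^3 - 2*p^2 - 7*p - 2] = 5*p^4 - 12*p^3 - 12*p^2 - 4*p - 7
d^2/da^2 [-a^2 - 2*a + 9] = -2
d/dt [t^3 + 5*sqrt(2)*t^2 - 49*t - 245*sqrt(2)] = 3*t^2 + 10*sqrt(2)*t - 49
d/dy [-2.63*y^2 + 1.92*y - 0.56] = 1.92 - 5.26*y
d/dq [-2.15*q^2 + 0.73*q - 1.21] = 0.73 - 4.3*q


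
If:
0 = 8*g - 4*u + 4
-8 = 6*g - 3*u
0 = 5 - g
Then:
No Solution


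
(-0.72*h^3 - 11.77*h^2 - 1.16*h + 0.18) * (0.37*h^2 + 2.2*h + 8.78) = -0.2664*h^5 - 5.9389*h^4 - 32.6448*h^3 - 105.826*h^2 - 9.7888*h + 1.5804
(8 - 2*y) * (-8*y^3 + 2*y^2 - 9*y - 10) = 16*y^4 - 68*y^3 + 34*y^2 - 52*y - 80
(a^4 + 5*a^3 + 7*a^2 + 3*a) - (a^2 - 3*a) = a^4 + 5*a^3 + 6*a^2 + 6*a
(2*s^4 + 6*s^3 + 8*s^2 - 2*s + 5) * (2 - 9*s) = -18*s^5 - 50*s^4 - 60*s^3 + 34*s^2 - 49*s + 10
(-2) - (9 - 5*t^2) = 5*t^2 - 11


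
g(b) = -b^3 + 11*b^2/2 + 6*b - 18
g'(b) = -3*b^2 + 11*b + 6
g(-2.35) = 11.25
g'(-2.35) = -36.42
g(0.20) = -16.59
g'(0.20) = 8.08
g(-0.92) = -18.09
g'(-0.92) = -6.66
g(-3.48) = 69.87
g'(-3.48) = -68.61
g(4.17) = 30.15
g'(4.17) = -0.30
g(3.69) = 28.79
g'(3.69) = 5.74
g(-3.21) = 52.49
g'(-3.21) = -60.22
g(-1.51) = -11.08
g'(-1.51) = -17.45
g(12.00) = -882.00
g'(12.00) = -294.00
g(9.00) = -247.50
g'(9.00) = -138.00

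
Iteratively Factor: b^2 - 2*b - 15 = (b - 5)*(b + 3)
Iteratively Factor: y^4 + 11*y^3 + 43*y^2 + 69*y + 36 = (y + 1)*(y^3 + 10*y^2 + 33*y + 36) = (y + 1)*(y + 4)*(y^2 + 6*y + 9) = (y + 1)*(y + 3)*(y + 4)*(y + 3)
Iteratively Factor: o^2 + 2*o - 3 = (o + 3)*(o - 1)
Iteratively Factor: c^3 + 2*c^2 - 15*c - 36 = (c + 3)*(c^2 - c - 12) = (c + 3)^2*(c - 4)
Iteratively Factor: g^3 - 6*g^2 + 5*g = (g - 1)*(g^2 - 5*g) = g*(g - 1)*(g - 5)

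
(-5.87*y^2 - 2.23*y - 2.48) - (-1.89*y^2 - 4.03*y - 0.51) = -3.98*y^2 + 1.8*y - 1.97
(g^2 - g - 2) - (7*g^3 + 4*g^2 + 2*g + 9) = -7*g^3 - 3*g^2 - 3*g - 11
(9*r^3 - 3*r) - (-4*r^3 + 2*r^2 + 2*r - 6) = 13*r^3 - 2*r^2 - 5*r + 6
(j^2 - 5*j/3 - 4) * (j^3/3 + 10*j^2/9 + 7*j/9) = j^5/3 + 5*j^4/9 - 65*j^3/27 - 155*j^2/27 - 28*j/9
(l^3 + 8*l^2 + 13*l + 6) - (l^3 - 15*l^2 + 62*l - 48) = 23*l^2 - 49*l + 54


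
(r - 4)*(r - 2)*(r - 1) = r^3 - 7*r^2 + 14*r - 8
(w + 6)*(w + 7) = w^2 + 13*w + 42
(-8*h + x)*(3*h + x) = -24*h^2 - 5*h*x + x^2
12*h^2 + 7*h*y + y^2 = (3*h + y)*(4*h + y)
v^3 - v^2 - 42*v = v*(v - 7)*(v + 6)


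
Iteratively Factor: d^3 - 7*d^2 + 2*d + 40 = (d - 5)*(d^2 - 2*d - 8) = (d - 5)*(d + 2)*(d - 4)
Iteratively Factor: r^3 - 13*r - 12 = (r + 3)*(r^2 - 3*r - 4) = (r - 4)*(r + 3)*(r + 1)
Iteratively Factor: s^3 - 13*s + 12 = (s - 1)*(s^2 + s - 12) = (s - 3)*(s - 1)*(s + 4)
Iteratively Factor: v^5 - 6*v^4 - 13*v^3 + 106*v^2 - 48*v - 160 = (v + 1)*(v^4 - 7*v^3 - 6*v^2 + 112*v - 160) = (v - 2)*(v + 1)*(v^3 - 5*v^2 - 16*v + 80) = (v - 5)*(v - 2)*(v + 1)*(v^2 - 16) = (v - 5)*(v - 4)*(v - 2)*(v + 1)*(v + 4)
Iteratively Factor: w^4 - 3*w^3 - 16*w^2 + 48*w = (w + 4)*(w^3 - 7*w^2 + 12*w) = w*(w + 4)*(w^2 - 7*w + 12) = w*(w - 4)*(w + 4)*(w - 3)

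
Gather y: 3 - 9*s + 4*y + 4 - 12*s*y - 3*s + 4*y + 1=-12*s + y*(8 - 12*s) + 8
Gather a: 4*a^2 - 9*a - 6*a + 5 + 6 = 4*a^2 - 15*a + 11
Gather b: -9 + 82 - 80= -7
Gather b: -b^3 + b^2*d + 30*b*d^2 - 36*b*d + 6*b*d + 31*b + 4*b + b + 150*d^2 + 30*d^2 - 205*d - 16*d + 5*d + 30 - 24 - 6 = -b^3 + b^2*d + b*(30*d^2 - 30*d + 36) + 180*d^2 - 216*d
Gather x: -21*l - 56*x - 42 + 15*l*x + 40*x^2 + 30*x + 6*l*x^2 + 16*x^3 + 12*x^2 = -21*l + 16*x^3 + x^2*(6*l + 52) + x*(15*l - 26) - 42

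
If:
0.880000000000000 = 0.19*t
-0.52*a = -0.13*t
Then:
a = 1.16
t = 4.63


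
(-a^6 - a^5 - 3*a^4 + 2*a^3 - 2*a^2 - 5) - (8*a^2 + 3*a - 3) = -a^6 - a^5 - 3*a^4 + 2*a^3 - 10*a^2 - 3*a - 2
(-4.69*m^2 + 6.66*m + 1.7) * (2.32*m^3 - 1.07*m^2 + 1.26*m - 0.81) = -10.8808*m^5 + 20.4695*m^4 - 9.0916*m^3 + 10.3715*m^2 - 3.2526*m - 1.377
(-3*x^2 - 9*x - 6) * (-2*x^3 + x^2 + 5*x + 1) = 6*x^5 + 15*x^4 - 12*x^3 - 54*x^2 - 39*x - 6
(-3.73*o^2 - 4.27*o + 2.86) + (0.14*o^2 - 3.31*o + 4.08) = -3.59*o^2 - 7.58*o + 6.94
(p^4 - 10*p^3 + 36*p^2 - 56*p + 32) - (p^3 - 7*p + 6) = p^4 - 11*p^3 + 36*p^2 - 49*p + 26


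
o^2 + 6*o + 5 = (o + 1)*(o + 5)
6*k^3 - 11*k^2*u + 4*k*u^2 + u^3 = (-k + u)^2*(6*k + u)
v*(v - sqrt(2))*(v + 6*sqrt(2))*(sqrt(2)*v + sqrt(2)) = sqrt(2)*v^4 + sqrt(2)*v^3 + 10*v^3 - 12*sqrt(2)*v^2 + 10*v^2 - 12*sqrt(2)*v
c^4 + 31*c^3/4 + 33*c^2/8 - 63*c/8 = c*(c - 3/4)*(c + 3/2)*(c + 7)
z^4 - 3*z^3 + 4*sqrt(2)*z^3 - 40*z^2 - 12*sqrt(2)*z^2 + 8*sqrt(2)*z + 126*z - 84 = (z - 2)*(z - 1)*(z - 3*sqrt(2))*(z + 7*sqrt(2))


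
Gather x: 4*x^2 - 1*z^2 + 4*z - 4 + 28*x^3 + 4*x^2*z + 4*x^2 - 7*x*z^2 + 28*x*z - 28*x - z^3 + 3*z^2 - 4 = 28*x^3 + x^2*(4*z + 8) + x*(-7*z^2 + 28*z - 28) - z^3 + 2*z^2 + 4*z - 8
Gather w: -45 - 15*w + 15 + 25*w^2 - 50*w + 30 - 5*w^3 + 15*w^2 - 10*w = -5*w^3 + 40*w^2 - 75*w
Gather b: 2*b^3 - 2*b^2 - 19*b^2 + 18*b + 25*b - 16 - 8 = 2*b^3 - 21*b^2 + 43*b - 24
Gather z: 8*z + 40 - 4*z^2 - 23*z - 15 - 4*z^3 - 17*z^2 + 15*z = -4*z^3 - 21*z^2 + 25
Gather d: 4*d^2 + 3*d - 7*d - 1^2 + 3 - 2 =4*d^2 - 4*d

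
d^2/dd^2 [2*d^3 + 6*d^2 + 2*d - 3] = 12*d + 12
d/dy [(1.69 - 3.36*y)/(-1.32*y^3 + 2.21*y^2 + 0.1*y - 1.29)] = (-8.8704*y^3 + 14.118*y^2 - 7.4698*y + 4.1654)/(1.7424*y^6 - 5.8344*y^5 + 4.6201*y^4 + 3.8476*y^3 - 5.6918*y^2 - 0.258*y + 1.6641)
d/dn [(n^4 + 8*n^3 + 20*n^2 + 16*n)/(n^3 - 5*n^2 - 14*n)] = (n^2 - 14*n - 50)/(n^2 - 14*n + 49)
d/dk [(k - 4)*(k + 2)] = 2*k - 2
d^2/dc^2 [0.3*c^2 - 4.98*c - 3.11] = 0.600000000000000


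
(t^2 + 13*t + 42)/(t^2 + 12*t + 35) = (t + 6)/(t + 5)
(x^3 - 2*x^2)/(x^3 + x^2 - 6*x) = x/(x + 3)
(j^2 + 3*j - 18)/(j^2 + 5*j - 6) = (j - 3)/(j - 1)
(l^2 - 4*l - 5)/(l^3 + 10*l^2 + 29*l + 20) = (l - 5)/(l^2 + 9*l + 20)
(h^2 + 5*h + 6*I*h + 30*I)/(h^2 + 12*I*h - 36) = (h + 5)/(h + 6*I)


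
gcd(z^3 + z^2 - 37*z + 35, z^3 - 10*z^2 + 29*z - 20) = z^2 - 6*z + 5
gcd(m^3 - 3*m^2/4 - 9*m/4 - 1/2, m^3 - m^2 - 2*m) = m^2 - m - 2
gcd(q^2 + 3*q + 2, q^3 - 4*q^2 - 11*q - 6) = q + 1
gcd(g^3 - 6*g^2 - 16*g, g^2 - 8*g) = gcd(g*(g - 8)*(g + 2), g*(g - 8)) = g^2 - 8*g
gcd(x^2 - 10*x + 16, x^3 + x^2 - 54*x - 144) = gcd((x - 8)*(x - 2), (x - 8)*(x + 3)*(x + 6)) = x - 8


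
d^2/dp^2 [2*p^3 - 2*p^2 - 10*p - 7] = 12*p - 4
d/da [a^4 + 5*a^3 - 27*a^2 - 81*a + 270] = 4*a^3 + 15*a^2 - 54*a - 81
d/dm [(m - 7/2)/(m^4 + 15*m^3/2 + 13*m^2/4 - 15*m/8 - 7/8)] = 4*(-24*m^3 + 4*m^2 + 602*m - 119)/(32*m^7 + 464*m^6 + 1776*m^5 + 552*m^4 - 894*m^3 - 363*m^2 + 112*m + 49)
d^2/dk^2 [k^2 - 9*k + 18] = 2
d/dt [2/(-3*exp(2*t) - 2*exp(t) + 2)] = (12*exp(t) + 4)*exp(t)/(3*exp(2*t) + 2*exp(t) - 2)^2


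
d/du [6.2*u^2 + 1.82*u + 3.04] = 12.4*u + 1.82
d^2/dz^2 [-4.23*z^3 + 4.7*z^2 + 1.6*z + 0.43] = 9.4 - 25.38*z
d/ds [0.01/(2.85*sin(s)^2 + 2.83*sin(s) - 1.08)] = -(0.057*sin(s) + 0.0283)*cos(s)/(2.85*sin(s)^2 + 2.83*sin(s) - 1.08)^2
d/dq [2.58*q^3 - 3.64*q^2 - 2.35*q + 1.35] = 7.74*q^2 - 7.28*q - 2.35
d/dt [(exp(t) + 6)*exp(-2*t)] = (-exp(t) - 12)*exp(-2*t)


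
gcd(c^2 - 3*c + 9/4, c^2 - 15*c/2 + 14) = 1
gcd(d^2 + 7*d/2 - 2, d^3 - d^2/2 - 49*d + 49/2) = d - 1/2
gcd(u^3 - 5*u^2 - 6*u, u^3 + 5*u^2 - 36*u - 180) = u - 6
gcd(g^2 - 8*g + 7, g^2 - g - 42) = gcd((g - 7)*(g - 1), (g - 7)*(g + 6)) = g - 7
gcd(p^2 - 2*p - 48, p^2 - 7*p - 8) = p - 8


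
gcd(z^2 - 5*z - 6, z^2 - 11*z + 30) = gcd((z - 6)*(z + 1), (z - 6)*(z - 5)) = z - 6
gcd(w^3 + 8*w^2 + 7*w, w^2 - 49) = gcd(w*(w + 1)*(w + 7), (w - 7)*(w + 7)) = w + 7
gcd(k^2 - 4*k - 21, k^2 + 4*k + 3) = k + 3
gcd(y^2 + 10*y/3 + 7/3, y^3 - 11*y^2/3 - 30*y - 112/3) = y + 7/3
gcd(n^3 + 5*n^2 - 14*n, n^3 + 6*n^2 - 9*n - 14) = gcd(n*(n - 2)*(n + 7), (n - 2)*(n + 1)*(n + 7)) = n^2 + 5*n - 14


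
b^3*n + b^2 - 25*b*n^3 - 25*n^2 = (b - 5*n)*(b + 5*n)*(b*n + 1)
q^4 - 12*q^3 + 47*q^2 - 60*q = q*(q - 5)*(q - 4)*(q - 3)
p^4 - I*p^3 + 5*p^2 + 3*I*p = p*(p - 3*I)*(p + I)^2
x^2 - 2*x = x*(x - 2)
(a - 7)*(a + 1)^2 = a^3 - 5*a^2 - 13*a - 7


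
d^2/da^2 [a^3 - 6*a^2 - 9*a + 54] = 6*a - 12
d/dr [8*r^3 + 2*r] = 24*r^2 + 2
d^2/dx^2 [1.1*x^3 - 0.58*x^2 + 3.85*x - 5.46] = 6.6*x - 1.16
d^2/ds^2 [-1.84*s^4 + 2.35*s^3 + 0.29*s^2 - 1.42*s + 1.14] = -22.08*s^2 + 14.1*s + 0.58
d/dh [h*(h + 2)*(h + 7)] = 3*h^2 + 18*h + 14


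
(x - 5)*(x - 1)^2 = x^3 - 7*x^2 + 11*x - 5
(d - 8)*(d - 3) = d^2 - 11*d + 24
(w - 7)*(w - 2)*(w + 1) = w^3 - 8*w^2 + 5*w + 14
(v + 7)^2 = v^2 + 14*v + 49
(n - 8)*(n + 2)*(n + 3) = n^3 - 3*n^2 - 34*n - 48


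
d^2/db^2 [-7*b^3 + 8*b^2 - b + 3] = 16 - 42*b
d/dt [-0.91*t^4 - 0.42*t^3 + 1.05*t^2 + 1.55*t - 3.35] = -3.64*t^3 - 1.26*t^2 + 2.1*t + 1.55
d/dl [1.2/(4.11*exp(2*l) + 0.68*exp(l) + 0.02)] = (-9.864*exp(l) - 0.816)*exp(l)/(4.11*exp(2*l) + 0.68*exp(l) + 0.02)^2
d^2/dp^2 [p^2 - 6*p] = 2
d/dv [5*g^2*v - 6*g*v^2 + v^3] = 5*g^2 - 12*g*v + 3*v^2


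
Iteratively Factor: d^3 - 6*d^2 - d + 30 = (d - 5)*(d^2 - d - 6) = (d - 5)*(d + 2)*(d - 3)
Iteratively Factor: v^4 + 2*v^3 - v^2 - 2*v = (v + 2)*(v^3 - v) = v*(v + 2)*(v^2 - 1) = v*(v - 1)*(v + 2)*(v + 1)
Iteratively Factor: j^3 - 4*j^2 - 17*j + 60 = (j - 3)*(j^2 - j - 20) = (j - 3)*(j + 4)*(j - 5)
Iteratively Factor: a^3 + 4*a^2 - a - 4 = (a + 4)*(a^2 - 1) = (a - 1)*(a + 4)*(a + 1)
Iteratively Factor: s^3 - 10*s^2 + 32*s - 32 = (s - 2)*(s^2 - 8*s + 16) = (s - 4)*(s - 2)*(s - 4)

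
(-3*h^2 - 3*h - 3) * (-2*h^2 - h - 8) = 6*h^4 + 9*h^3 + 33*h^2 + 27*h + 24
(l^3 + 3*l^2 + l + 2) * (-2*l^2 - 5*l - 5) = -2*l^5 - 11*l^4 - 22*l^3 - 24*l^2 - 15*l - 10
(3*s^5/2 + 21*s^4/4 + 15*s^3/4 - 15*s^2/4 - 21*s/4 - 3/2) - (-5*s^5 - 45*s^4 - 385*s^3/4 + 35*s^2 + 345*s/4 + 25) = 13*s^5/2 + 201*s^4/4 + 100*s^3 - 155*s^2/4 - 183*s/2 - 53/2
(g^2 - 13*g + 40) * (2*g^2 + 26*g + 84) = 2*g^4 - 174*g^2 - 52*g + 3360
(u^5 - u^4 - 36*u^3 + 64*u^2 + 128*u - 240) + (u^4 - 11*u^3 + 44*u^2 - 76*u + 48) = u^5 - 47*u^3 + 108*u^2 + 52*u - 192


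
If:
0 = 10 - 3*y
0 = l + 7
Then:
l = -7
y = 10/3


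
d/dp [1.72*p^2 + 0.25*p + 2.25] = 3.44*p + 0.25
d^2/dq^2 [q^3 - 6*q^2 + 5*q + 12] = 6*q - 12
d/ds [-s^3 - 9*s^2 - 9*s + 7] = -3*s^2 - 18*s - 9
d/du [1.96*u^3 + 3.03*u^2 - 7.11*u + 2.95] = 5.88*u^2 + 6.06*u - 7.11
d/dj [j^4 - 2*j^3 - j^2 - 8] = 2*j*(2*j^2 - 3*j - 1)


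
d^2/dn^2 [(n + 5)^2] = 2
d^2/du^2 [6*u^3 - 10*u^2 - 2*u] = 36*u - 20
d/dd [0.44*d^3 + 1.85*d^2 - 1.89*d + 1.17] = 1.32*d^2 + 3.7*d - 1.89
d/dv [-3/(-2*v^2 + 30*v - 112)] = 3*(15 - 2*v)/(2*(v^2 - 15*v + 56)^2)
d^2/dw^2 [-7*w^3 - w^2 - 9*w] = -42*w - 2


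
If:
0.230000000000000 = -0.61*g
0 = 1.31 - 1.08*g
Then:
No Solution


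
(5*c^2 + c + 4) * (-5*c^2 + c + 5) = -25*c^4 + 6*c^2 + 9*c + 20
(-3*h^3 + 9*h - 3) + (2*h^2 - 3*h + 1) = -3*h^3 + 2*h^2 + 6*h - 2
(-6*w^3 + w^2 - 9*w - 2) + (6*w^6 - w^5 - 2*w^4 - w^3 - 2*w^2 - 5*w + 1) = 6*w^6 - w^5 - 2*w^4 - 7*w^3 - w^2 - 14*w - 1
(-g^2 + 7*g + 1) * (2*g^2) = -2*g^4 + 14*g^3 + 2*g^2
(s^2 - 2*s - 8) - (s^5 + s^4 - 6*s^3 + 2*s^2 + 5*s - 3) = -s^5 - s^4 + 6*s^3 - s^2 - 7*s - 5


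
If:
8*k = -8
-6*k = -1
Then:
No Solution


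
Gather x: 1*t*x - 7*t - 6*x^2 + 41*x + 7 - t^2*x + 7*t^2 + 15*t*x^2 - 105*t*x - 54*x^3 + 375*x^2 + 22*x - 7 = 7*t^2 - 7*t - 54*x^3 + x^2*(15*t + 369) + x*(-t^2 - 104*t + 63)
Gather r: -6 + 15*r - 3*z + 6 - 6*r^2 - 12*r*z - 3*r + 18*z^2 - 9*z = -6*r^2 + r*(12 - 12*z) + 18*z^2 - 12*z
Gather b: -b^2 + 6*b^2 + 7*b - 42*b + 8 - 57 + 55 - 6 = 5*b^2 - 35*b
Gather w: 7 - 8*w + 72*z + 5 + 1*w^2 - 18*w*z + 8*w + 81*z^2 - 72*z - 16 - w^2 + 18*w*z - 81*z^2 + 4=0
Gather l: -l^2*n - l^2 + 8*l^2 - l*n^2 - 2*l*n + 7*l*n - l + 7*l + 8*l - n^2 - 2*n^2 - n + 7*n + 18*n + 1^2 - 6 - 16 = l^2*(7 - n) + l*(-n^2 + 5*n + 14) - 3*n^2 + 24*n - 21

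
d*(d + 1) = d^2 + d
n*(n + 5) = n^2 + 5*n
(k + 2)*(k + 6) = k^2 + 8*k + 12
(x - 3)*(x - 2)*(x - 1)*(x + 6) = x^4 - 25*x^2 + 60*x - 36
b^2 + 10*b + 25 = (b + 5)^2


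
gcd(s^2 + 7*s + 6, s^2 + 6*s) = s + 6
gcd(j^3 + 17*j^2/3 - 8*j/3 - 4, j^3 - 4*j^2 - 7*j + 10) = j - 1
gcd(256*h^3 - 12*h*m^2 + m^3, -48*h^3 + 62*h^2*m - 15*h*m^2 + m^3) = 8*h - m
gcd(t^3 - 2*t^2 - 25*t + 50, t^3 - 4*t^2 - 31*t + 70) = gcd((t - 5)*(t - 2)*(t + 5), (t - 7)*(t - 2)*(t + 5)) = t^2 + 3*t - 10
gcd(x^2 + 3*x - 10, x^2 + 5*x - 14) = x - 2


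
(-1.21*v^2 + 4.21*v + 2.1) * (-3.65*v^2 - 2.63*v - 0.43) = 4.4165*v^4 - 12.1842*v^3 - 18.217*v^2 - 7.3333*v - 0.903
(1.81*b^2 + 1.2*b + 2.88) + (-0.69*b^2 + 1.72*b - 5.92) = 1.12*b^2 + 2.92*b - 3.04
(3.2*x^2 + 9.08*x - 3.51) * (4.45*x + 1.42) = 14.24*x^3 + 44.95*x^2 - 2.7259*x - 4.9842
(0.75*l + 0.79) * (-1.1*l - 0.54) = -0.825*l^2 - 1.274*l - 0.4266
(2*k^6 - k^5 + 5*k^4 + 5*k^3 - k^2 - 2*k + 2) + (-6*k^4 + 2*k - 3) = 2*k^6 - k^5 - k^4 + 5*k^3 - k^2 - 1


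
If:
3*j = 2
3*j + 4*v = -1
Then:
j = 2/3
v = -3/4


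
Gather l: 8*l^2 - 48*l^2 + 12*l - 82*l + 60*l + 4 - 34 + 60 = -40*l^2 - 10*l + 30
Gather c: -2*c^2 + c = -2*c^2 + c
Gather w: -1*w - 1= -w - 1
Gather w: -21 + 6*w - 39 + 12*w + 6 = 18*w - 54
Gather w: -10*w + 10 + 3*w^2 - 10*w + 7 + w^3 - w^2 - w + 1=w^3 + 2*w^2 - 21*w + 18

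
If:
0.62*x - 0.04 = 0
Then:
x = 0.06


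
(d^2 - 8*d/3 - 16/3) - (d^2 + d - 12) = 20/3 - 11*d/3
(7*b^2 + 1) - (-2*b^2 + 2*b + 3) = 9*b^2 - 2*b - 2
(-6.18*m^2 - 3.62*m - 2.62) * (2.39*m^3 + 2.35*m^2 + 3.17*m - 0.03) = -14.7702*m^5 - 23.1748*m^4 - 34.3594*m^3 - 17.447*m^2 - 8.1968*m + 0.0786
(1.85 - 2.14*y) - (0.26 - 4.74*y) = 2.6*y + 1.59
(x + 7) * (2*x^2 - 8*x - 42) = 2*x^3 + 6*x^2 - 98*x - 294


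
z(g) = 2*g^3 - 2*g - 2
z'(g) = 6*g^2 - 2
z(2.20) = 14.90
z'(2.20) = 27.04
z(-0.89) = -1.63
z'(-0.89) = 2.75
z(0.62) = -2.76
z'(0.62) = 0.31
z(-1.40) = -4.69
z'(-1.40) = 9.76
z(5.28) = 281.84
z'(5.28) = 165.27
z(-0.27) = -1.50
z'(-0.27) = -1.56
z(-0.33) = -1.41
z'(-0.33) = -1.35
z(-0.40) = -1.33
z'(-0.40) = -1.04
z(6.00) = 418.00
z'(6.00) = 214.00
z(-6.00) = -422.00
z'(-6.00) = 214.00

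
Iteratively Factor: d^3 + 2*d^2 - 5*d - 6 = (d + 3)*(d^2 - d - 2) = (d - 2)*(d + 3)*(d + 1)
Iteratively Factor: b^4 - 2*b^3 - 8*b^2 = (b)*(b^3 - 2*b^2 - 8*b) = b^2*(b^2 - 2*b - 8) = b^2*(b + 2)*(b - 4)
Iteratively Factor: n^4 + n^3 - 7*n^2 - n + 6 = (n - 2)*(n^3 + 3*n^2 - n - 3) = (n - 2)*(n + 3)*(n^2 - 1) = (n - 2)*(n - 1)*(n + 3)*(n + 1)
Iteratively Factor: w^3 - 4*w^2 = (w)*(w^2 - 4*w) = w*(w - 4)*(w)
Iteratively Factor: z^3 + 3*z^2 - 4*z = (z - 1)*(z^2 + 4*z) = z*(z - 1)*(z + 4)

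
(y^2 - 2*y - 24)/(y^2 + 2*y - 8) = (y - 6)/(y - 2)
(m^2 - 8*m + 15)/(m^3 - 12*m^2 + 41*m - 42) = (m - 5)/(m^2 - 9*m + 14)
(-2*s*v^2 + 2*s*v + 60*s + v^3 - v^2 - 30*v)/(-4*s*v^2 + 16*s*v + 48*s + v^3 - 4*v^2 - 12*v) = (2*s*v + 10*s - v^2 - 5*v)/(4*s*v + 8*s - v^2 - 2*v)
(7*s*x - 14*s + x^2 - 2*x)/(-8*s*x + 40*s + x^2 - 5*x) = (-7*s*x + 14*s - x^2 + 2*x)/(8*s*x - 40*s - x^2 + 5*x)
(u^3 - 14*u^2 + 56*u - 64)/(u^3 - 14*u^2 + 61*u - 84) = (u^2 - 10*u + 16)/(u^2 - 10*u + 21)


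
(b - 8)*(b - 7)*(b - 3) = b^3 - 18*b^2 + 101*b - 168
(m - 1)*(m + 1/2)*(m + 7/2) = m^3 + 3*m^2 - 9*m/4 - 7/4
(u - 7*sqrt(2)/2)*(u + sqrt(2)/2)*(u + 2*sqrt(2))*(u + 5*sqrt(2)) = u^4 + 4*sqrt(2)*u^3 - 51*u^2/2 - 169*sqrt(2)*u/2 - 70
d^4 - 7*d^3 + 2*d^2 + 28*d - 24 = (d - 6)*(d - 2)*(d - 1)*(d + 2)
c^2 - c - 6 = (c - 3)*(c + 2)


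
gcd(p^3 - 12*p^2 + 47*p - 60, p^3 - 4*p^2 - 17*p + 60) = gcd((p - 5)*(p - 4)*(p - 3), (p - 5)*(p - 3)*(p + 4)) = p^2 - 8*p + 15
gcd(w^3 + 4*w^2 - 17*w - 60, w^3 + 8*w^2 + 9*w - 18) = w + 3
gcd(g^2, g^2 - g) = g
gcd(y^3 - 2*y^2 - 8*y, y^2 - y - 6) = y + 2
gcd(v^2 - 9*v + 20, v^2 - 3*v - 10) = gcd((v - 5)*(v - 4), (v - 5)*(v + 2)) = v - 5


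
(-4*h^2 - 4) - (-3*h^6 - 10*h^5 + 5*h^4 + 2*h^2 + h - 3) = 3*h^6 + 10*h^5 - 5*h^4 - 6*h^2 - h - 1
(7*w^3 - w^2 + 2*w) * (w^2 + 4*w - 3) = 7*w^5 + 27*w^4 - 23*w^3 + 11*w^2 - 6*w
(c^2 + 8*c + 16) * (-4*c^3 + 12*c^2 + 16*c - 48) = -4*c^5 - 20*c^4 + 48*c^3 + 272*c^2 - 128*c - 768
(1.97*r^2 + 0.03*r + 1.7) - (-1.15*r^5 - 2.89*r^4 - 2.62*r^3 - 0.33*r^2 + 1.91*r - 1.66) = 1.15*r^5 + 2.89*r^4 + 2.62*r^3 + 2.3*r^2 - 1.88*r + 3.36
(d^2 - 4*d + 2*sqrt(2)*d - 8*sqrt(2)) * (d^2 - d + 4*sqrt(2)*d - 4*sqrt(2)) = d^4 - 5*d^3 + 6*sqrt(2)*d^3 - 30*sqrt(2)*d^2 + 20*d^2 - 80*d + 24*sqrt(2)*d + 64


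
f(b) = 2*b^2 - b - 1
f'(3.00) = 11.00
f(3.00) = 14.00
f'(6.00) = 23.00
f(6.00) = 65.00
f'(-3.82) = -16.28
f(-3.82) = 32.00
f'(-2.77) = -12.08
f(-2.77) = 17.12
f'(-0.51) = -3.04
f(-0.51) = 0.03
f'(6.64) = 25.56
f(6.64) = 80.54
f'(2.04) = 7.16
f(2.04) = 5.28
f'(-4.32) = -18.28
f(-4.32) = 40.64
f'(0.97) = 2.88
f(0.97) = -0.09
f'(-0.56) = -3.24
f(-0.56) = 0.19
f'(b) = 4*b - 1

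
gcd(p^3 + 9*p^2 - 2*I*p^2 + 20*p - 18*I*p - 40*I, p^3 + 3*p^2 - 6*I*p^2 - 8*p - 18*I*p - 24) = p - 2*I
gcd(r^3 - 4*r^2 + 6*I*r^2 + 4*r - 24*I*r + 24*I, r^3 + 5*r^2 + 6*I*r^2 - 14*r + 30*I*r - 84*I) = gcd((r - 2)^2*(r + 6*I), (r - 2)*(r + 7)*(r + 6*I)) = r^2 + r*(-2 + 6*I) - 12*I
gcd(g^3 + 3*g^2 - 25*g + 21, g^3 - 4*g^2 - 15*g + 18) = g - 1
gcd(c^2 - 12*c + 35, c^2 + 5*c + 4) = 1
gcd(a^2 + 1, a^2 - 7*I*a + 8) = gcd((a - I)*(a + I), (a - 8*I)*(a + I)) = a + I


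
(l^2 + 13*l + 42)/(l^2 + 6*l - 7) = (l + 6)/(l - 1)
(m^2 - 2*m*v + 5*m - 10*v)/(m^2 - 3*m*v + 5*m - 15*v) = (-m + 2*v)/(-m + 3*v)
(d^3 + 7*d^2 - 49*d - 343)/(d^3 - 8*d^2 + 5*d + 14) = (d^2 + 14*d + 49)/(d^2 - d - 2)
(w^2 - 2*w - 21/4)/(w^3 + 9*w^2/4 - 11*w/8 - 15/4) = 2*(2*w - 7)/(4*w^2 + 3*w - 10)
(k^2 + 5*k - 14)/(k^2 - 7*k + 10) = (k + 7)/(k - 5)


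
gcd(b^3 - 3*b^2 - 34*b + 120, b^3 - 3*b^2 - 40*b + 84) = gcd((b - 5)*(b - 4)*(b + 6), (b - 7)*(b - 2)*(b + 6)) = b + 6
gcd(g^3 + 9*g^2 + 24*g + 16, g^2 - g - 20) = g + 4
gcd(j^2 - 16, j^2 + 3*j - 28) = j - 4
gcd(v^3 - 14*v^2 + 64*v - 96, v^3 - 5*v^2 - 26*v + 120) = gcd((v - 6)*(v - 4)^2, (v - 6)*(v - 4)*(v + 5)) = v^2 - 10*v + 24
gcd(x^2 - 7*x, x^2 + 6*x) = x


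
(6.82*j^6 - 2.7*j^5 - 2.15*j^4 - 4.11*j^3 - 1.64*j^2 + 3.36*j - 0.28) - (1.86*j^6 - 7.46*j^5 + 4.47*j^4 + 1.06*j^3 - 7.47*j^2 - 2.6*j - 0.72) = 4.96*j^6 + 4.76*j^5 - 6.62*j^4 - 5.17*j^3 + 5.83*j^2 + 5.96*j + 0.44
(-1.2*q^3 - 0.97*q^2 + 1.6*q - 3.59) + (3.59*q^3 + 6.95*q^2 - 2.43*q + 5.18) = 2.39*q^3 + 5.98*q^2 - 0.83*q + 1.59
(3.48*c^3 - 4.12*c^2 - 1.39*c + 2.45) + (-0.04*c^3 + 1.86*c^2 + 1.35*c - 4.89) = 3.44*c^3 - 2.26*c^2 - 0.0399999999999998*c - 2.44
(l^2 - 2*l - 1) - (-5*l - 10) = l^2 + 3*l + 9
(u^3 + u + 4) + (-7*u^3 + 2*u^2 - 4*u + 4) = -6*u^3 + 2*u^2 - 3*u + 8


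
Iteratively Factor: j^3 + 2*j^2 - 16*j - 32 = (j + 4)*(j^2 - 2*j - 8) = (j - 4)*(j + 4)*(j + 2)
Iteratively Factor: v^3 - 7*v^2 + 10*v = (v - 5)*(v^2 - 2*v) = (v - 5)*(v - 2)*(v)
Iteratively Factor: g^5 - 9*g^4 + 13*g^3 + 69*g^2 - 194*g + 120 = (g - 1)*(g^4 - 8*g^3 + 5*g^2 + 74*g - 120) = (g - 5)*(g - 1)*(g^3 - 3*g^2 - 10*g + 24) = (g - 5)*(g - 4)*(g - 1)*(g^2 + g - 6) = (g - 5)*(g - 4)*(g - 1)*(g + 3)*(g - 2)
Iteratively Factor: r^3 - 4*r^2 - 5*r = (r + 1)*(r^2 - 5*r) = r*(r + 1)*(r - 5)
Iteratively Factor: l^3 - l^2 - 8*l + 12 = (l + 3)*(l^2 - 4*l + 4) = (l - 2)*(l + 3)*(l - 2)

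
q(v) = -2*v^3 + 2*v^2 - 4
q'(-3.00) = -66.00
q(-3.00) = 68.00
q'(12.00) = -816.00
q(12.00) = -3172.00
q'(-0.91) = -8.61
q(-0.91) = -0.84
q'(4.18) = -88.11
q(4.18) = -115.12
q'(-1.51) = -19.72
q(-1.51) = 7.45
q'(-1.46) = -18.63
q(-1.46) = 6.49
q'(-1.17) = -12.89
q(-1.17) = 1.94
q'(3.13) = -46.26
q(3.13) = -45.73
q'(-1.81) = -26.90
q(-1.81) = 14.41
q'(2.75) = -34.38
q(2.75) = -30.47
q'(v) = -6*v^2 + 4*v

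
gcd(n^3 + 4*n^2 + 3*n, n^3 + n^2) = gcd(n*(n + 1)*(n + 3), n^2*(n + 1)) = n^2 + n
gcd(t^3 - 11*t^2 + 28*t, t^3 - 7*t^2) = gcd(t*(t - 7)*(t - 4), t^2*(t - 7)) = t^2 - 7*t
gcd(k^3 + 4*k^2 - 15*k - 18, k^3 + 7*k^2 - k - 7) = k + 1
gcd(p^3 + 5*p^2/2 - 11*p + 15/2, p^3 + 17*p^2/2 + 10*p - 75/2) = p^2 + 7*p/2 - 15/2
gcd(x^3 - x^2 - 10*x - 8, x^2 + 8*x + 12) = x + 2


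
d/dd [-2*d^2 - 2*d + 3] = -4*d - 2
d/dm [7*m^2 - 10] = 14*m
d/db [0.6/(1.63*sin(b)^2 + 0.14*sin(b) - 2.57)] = -(1.956*sin(b) + 0.084)*cos(b)/(1.63*sin(b)^2 + 0.14*sin(b) - 2.57)^2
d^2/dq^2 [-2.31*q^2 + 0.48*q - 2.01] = -4.62000000000000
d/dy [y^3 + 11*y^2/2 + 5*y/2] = 3*y^2 + 11*y + 5/2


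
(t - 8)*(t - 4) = t^2 - 12*t + 32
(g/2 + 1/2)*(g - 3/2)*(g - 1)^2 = g^4/2 - 5*g^3/4 + g^2/4 + 5*g/4 - 3/4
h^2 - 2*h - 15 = (h - 5)*(h + 3)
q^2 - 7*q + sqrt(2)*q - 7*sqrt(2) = (q - 7)*(q + sqrt(2))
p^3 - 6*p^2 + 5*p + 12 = (p - 4)*(p - 3)*(p + 1)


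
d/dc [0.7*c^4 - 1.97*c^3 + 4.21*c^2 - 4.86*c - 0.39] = 2.8*c^3 - 5.91*c^2 + 8.42*c - 4.86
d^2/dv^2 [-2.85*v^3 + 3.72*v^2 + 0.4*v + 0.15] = 7.44 - 17.1*v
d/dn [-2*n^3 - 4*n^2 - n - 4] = -6*n^2 - 8*n - 1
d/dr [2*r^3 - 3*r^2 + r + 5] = 6*r^2 - 6*r + 1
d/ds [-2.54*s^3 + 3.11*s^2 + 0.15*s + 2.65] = -7.62*s^2 + 6.22*s + 0.15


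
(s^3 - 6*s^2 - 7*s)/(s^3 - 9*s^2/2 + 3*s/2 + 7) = 2*s*(s - 7)/(2*s^2 - 11*s + 14)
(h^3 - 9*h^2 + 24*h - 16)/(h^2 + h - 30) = (h^3 - 9*h^2 + 24*h - 16)/(h^2 + h - 30)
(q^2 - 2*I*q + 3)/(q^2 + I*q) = (q - 3*I)/q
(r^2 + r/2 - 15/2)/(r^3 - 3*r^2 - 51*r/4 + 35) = 2*(r + 3)/(2*r^2 - r - 28)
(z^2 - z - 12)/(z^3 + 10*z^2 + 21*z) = (z - 4)/(z*(z + 7))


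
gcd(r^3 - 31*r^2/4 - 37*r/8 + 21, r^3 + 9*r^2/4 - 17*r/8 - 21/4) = r^2 + r/4 - 21/8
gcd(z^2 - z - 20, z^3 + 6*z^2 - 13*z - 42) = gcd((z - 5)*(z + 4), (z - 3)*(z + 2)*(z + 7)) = 1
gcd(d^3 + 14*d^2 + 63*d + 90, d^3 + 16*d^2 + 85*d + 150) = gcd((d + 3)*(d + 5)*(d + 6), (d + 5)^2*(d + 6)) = d^2 + 11*d + 30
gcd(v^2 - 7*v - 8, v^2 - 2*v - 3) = v + 1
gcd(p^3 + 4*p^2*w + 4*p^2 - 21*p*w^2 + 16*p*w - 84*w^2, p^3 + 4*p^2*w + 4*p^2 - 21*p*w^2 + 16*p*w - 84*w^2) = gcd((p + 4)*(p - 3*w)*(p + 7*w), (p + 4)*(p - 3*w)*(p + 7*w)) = p^3 + 4*p^2*w + 4*p^2 - 21*p*w^2 + 16*p*w - 84*w^2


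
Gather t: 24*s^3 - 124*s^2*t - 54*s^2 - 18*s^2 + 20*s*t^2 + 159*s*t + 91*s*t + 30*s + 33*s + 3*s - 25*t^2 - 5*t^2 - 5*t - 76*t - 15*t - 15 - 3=24*s^3 - 72*s^2 + 66*s + t^2*(20*s - 30) + t*(-124*s^2 + 250*s - 96) - 18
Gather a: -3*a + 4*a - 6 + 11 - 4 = a + 1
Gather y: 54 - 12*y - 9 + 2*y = 45 - 10*y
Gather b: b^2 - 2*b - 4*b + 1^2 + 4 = b^2 - 6*b + 5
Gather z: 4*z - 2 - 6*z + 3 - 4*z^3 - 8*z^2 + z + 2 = -4*z^3 - 8*z^2 - z + 3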